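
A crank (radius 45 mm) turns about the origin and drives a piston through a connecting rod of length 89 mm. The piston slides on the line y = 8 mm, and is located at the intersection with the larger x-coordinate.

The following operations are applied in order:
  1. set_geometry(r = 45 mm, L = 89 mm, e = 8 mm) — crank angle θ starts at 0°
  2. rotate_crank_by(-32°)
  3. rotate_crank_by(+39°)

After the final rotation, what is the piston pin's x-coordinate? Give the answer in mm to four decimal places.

133.6290

set_geometry: r = 45 mm, L = 89 mm, e = 8 mm; θ ← 0°
rotate_crank_by(-32°): θ ← 0° -32° = -32°
rotate_crank_by(+39°): θ ← -32° +39° = 7°
crank pin P = (r cos θ, r sin θ) = (44.664577, 5.484120)
h = r sin θ − e = 5.484120 − 8 = -2.515880
x = r cos θ + √(L² − h²) = 44.664577 + √(7921.0 − 6.3296) = 44.664577 + 88.964433 = 133.629010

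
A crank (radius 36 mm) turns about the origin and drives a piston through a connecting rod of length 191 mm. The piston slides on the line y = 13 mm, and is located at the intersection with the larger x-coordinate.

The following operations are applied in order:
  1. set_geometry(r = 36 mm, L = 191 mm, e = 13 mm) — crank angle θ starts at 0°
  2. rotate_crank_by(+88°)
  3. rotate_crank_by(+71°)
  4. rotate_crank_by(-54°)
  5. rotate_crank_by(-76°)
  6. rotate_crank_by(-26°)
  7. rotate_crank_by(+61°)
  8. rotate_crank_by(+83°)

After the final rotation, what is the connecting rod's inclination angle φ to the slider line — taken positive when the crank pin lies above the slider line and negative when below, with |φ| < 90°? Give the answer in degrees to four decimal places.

set_geometry: r = 36 mm, L = 191 mm, e = 13 mm; θ ← 0°
rotate_crank_by(+88°): θ ← 0° +88° = 88°
rotate_crank_by(+71°): θ ← 88° +71° = 159°
rotate_crank_by(-54°): θ ← 159° -54° = 105°
rotate_crank_by(-76°): θ ← 105° -76° = 29°
rotate_crank_by(-26°): θ ← 29° -26° = 3°
rotate_crank_by(+61°): θ ← 3° +61° = 64°
rotate_crank_by(+83°): θ ← 64° +83° = 147°
crank pin P = (r cos θ, r sin θ) = (-30.192140, 19.607005)
h = r sin θ − e = 19.607005 − 13 = 6.607005
sin φ = h / L = 6.607005 / 191 = 0.03459165
φ = arcsin(0.03459165) = 1.982351°

1.9824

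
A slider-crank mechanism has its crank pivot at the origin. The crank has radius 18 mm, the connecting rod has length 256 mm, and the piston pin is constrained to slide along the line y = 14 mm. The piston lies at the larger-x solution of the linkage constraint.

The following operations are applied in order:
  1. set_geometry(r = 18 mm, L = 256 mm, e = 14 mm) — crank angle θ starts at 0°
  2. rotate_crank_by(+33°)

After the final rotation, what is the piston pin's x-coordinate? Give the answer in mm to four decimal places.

set_geometry: r = 18 mm, L = 256 mm, e = 14 mm; θ ← 0°
rotate_crank_by(+33°): θ ← 0° +33° = 33°
crank pin P = (r cos θ, r sin θ) = (15.096070, 9.803503)
h = r sin θ − e = 9.803503 − 14 = -4.196497
x = r cos θ + √(L² − h²) = 15.096070 + √(65536.0 − 17.6106) = 15.096070 + 255.965602 = 271.061672

271.0617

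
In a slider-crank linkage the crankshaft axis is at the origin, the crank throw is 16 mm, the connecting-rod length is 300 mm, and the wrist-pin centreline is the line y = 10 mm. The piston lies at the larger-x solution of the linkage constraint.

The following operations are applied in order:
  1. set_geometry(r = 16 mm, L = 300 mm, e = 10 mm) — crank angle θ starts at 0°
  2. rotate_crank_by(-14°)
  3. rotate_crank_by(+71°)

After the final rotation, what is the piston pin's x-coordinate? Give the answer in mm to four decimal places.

set_geometry: r = 16 mm, L = 300 mm, e = 10 mm; θ ← 0°
rotate_crank_by(-14°): θ ← 0° -14° = -14°
rotate_crank_by(+71°): θ ← -14° +71° = 57°
crank pin P = (r cos θ, r sin θ) = (8.714225, 13.418729)
h = r sin θ − e = 13.418729 − 10 = 3.418729
x = r cos θ + √(L² − h²) = 8.714225 + √(90000.0 − 11.6877) = 8.714225 + 299.980520 = 308.694744

308.6947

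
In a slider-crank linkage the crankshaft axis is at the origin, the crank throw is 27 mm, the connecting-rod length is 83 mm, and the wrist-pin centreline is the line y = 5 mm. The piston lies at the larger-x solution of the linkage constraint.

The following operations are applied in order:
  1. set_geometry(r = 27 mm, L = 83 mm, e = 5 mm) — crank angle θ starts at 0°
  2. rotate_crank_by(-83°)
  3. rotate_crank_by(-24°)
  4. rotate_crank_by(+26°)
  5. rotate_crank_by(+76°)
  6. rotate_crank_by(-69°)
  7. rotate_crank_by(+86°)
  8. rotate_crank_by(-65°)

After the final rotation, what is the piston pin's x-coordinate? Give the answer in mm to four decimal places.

94.8836

set_geometry: r = 27 mm, L = 83 mm, e = 5 mm; θ ← 0°
rotate_crank_by(-83°): θ ← 0° -83° = -83°
rotate_crank_by(-24°): θ ← -83° -24° = -107°
rotate_crank_by(+26°): θ ← -107° +26° = -81°
rotate_crank_by(+76°): θ ← -81° +76° = -5°
rotate_crank_by(-69°): θ ← -5° -69° = -74°
rotate_crank_by(+86°): θ ← -74° +86° = 12°
rotate_crank_by(-65°): θ ← 12° -65° = -53°
crank pin P = (r cos θ, r sin θ) = (16.249006, -21.563159)
h = r sin θ − e = -21.563159 − 5 = -26.563159
x = r cos θ + √(L² − h²) = 16.249006 + √(6889.0 − 705.6014) = 16.249006 + 78.634589 = 94.883595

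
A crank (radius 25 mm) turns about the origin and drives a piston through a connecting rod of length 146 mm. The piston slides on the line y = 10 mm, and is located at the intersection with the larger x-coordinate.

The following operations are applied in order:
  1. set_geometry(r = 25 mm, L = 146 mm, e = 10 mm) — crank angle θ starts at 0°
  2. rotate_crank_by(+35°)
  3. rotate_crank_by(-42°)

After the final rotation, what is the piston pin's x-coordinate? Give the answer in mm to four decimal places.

170.2295

set_geometry: r = 25 mm, L = 146 mm, e = 10 mm; θ ← 0°
rotate_crank_by(+35°): θ ← 0° +35° = 35°
rotate_crank_by(-42°): θ ← 35° -42° = -7°
crank pin P = (r cos θ, r sin θ) = (24.813654, -3.046734)
h = r sin θ − e = -3.046734 − 10 = -13.046734
x = r cos θ + √(L² − h²) = 24.813654 + √(21316.0 − 170.2173) = 24.813654 + 145.415896 = 170.229550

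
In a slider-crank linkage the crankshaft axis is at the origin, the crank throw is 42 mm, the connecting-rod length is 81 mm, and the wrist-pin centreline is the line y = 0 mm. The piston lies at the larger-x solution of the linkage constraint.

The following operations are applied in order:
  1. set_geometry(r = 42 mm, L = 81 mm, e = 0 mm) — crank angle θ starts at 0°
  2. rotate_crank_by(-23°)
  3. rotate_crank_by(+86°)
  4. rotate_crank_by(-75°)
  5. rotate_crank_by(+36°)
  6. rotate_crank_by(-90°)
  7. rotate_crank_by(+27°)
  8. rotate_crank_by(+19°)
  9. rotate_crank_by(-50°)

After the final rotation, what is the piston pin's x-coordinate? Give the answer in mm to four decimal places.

set_geometry: r = 42 mm, L = 81 mm, e = 0 mm; θ ← 0°
rotate_crank_by(-23°): θ ← 0° -23° = -23°
rotate_crank_by(+86°): θ ← -23° +86° = 63°
rotate_crank_by(-75°): θ ← 63° -75° = -12°
rotate_crank_by(+36°): θ ← -12° +36° = 24°
rotate_crank_by(-90°): θ ← 24° -90° = -66°
rotate_crank_by(+27°): θ ← -66° +27° = -39°
rotate_crank_by(+19°): θ ← -39° +19° = -20°
rotate_crank_by(-50°): θ ← -20° -50° = -70°
crank pin P = (r cos θ, r sin θ) = (14.364846, -39.467090)
h = r sin θ − e = -39.467090 − 0 = -39.467090
x = r cos θ + √(L² − h²) = 14.364846 + √(6561.0 − 1557.6512) = 14.364846 + 70.734354 = 85.099200

85.0992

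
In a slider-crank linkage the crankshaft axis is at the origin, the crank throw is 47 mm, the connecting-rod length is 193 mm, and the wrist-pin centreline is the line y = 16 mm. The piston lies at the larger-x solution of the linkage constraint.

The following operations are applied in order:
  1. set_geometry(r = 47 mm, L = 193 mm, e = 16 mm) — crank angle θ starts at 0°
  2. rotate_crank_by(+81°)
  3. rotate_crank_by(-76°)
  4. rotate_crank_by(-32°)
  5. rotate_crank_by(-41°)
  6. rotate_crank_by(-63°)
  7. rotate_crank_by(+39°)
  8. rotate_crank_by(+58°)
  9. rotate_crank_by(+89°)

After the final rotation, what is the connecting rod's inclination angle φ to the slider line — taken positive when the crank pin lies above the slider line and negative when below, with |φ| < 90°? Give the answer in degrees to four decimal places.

6.6948

set_geometry: r = 47 mm, L = 193 mm, e = 16 mm; θ ← 0°
rotate_crank_by(+81°): θ ← 0° +81° = 81°
rotate_crank_by(-76°): θ ← 81° -76° = 5°
rotate_crank_by(-32°): θ ← 5° -32° = -27°
rotate_crank_by(-41°): θ ← -27° -41° = -68°
rotate_crank_by(-63°): θ ← -68° -63° = -131°
rotate_crank_by(+39°): θ ← -131° +39° = -92°
rotate_crank_by(+58°): θ ← -92° +58° = -34°
rotate_crank_by(+89°): θ ← -34° +89° = 55°
crank pin P = (r cos θ, r sin θ) = (26.958093, 38.500146)
h = r sin θ − e = 38.500146 − 16 = 22.500146
sin φ = h / L = 22.500146 / 193 = 0.11658107
φ = arcsin(0.11658107) = 6.694827°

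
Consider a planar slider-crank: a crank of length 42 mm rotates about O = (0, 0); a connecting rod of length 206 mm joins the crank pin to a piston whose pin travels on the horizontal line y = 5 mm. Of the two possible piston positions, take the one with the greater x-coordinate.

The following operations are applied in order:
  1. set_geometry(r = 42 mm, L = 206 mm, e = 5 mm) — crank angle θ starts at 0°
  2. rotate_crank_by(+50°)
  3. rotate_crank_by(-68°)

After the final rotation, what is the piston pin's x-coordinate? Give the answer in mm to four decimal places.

set_geometry: r = 42 mm, L = 206 mm, e = 5 mm; θ ← 0°
rotate_crank_by(+50°): θ ← 0° +50° = 50°
rotate_crank_by(-68°): θ ← 50° -68° = -18°
crank pin P = (r cos θ, r sin θ) = (39.944374, -12.978714)
h = r sin θ − e = -12.978714 − 5 = -17.978714
x = r cos θ + √(L² − h²) = 39.944374 + √(42436.0 − 323.2341) = 39.944374 + 205.213951 = 245.158325

245.1583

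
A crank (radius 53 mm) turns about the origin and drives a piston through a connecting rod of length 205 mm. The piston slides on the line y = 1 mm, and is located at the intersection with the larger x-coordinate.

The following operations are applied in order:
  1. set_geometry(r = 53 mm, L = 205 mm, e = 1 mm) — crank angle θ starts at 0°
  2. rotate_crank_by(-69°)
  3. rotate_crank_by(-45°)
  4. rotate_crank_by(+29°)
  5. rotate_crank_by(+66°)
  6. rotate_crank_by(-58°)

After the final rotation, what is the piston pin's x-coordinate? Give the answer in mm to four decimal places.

210.0483

set_geometry: r = 53 mm, L = 205 mm, e = 1 mm; θ ← 0°
rotate_crank_by(-69°): θ ← 0° -69° = -69°
rotate_crank_by(-45°): θ ← -69° -45° = -114°
rotate_crank_by(+29°): θ ← -114° +29° = -85°
rotate_crank_by(+66°): θ ← -85° +66° = -19°
rotate_crank_by(-58°): θ ← -19° -58° = -77°
crank pin P = (r cos θ, r sin θ) = (11.922406, -51.641613)
h = r sin θ − e = -51.641613 − 1 = -52.641613
x = r cos θ + √(L² − h²) = 11.922406 + √(42025.0 − 2771.1395) = 11.922406 + 198.125870 = 210.048276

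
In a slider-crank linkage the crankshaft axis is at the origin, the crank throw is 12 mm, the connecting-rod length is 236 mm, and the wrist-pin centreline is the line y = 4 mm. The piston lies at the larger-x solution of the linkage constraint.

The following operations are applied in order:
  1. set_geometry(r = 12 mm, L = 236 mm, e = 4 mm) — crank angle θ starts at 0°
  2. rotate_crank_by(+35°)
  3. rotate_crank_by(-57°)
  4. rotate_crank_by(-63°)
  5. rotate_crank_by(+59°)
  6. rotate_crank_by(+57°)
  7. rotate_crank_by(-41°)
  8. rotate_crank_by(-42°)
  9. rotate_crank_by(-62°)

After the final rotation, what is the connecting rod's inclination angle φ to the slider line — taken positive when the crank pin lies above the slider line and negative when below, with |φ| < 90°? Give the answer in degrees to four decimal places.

-3.6350

set_geometry: r = 12 mm, L = 236 mm, e = 4 mm; θ ← 0°
rotate_crank_by(+35°): θ ← 0° +35° = 35°
rotate_crank_by(-57°): θ ← 35° -57° = -22°
rotate_crank_by(-63°): θ ← -22° -63° = -85°
rotate_crank_by(+59°): θ ← -85° +59° = -26°
rotate_crank_by(+57°): θ ← -26° +57° = 31°
rotate_crank_by(-41°): θ ← 31° -41° = -10°
rotate_crank_by(-42°): θ ← -10° -42° = -52°
rotate_crank_by(-62°): θ ← -52° -62° = -114°
crank pin P = (r cos θ, r sin θ) = (-4.880840, -10.962545)
h = r sin θ − e = -10.962545 − 4 = -14.962545
sin φ = h / L = -14.962545 / 236 = -0.06340062
φ = arcsin(-0.06340062) = -3.635026°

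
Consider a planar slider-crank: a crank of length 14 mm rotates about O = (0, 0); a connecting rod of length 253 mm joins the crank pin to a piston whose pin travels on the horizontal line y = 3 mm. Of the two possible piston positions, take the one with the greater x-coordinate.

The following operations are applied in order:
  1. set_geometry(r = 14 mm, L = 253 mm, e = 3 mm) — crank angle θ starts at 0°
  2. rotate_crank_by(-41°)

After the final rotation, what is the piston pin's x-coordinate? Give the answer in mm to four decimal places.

263.2723

set_geometry: r = 14 mm, L = 253 mm, e = 3 mm; θ ← 0°
rotate_crank_by(-41°): θ ← 0° -41° = -41°
crank pin P = (r cos θ, r sin θ) = (10.565934, -9.184826)
h = r sin θ − e = -9.184826 − 3 = -12.184826
x = r cos θ + √(L² − h²) = 10.565934 + √(64009.0 − 148.4700) = 10.565934 + 252.706411 = 263.272345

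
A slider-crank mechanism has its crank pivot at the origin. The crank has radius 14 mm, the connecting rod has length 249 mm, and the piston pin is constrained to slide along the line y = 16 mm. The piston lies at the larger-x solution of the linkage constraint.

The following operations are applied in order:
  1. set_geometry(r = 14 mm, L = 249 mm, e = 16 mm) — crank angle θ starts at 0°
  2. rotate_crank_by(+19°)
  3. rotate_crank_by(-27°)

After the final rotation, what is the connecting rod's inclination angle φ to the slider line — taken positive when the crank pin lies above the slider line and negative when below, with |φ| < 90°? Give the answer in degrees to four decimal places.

set_geometry: r = 14 mm, L = 249 mm, e = 16 mm; θ ← 0°
rotate_crank_by(+19°): θ ← 0° +19° = 19°
rotate_crank_by(-27°): θ ← 19° -27° = -8°
crank pin P = (r cos θ, r sin θ) = (13.863753, -1.948423)
h = r sin θ − e = -1.948423 − 16 = -17.948423
sin φ = h / L = -17.948423 / 249 = -0.07208202
φ = arcsin(-0.07208202) = -4.133580°

-4.1336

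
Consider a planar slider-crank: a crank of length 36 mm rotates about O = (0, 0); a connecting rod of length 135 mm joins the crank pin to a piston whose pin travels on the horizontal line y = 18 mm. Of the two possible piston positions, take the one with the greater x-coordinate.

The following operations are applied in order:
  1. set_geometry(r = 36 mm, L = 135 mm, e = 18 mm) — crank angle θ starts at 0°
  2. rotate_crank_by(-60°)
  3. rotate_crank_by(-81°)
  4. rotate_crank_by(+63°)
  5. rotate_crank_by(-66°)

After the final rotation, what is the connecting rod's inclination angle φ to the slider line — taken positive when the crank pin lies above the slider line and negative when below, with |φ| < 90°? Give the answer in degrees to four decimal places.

-16.8625

set_geometry: r = 36 mm, L = 135 mm, e = 18 mm; θ ← 0°
rotate_crank_by(-60°): θ ← 0° -60° = -60°
rotate_crank_by(-81°): θ ← -60° -81° = -141°
rotate_crank_by(+63°): θ ← -141° +63° = -78°
rotate_crank_by(-66°): θ ← -78° -66° = -144°
crank pin P = (r cos θ, r sin θ) = (-29.124612, -21.160269)
h = r sin θ − e = -21.160269 − 18 = -39.160269
sin φ = h / L = -39.160269 / 135 = -0.29007607
φ = arcsin(-0.29007607) = -16.862510°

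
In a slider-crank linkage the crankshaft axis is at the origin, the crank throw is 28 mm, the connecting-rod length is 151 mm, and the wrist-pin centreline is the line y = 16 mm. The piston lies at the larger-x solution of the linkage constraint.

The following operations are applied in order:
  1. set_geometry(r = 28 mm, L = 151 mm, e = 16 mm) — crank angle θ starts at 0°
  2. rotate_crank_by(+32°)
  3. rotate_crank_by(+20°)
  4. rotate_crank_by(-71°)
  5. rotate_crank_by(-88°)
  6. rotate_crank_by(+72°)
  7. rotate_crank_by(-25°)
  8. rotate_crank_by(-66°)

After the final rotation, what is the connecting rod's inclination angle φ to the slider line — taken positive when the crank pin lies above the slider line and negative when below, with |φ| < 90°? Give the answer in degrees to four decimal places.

-14.8315

set_geometry: r = 28 mm, L = 151 mm, e = 16 mm; θ ← 0°
rotate_crank_by(+32°): θ ← 0° +32° = 32°
rotate_crank_by(+20°): θ ← 32° +20° = 52°
rotate_crank_by(-71°): θ ← 52° -71° = -19°
rotate_crank_by(-88°): θ ← -19° -88° = -107°
rotate_crank_by(+72°): θ ← -107° +72° = -35°
rotate_crank_by(-25°): θ ← -35° -25° = -60°
rotate_crank_by(-66°): θ ← -60° -66° = -126°
crank pin P = (r cos θ, r sin θ) = (-16.457987, -22.652476)
h = r sin θ − e = -22.652476 − 16 = -38.652476
sin φ = h / L = -38.652476 / 151 = -0.25597666
φ = arcsin(-0.25597666) = -14.831465°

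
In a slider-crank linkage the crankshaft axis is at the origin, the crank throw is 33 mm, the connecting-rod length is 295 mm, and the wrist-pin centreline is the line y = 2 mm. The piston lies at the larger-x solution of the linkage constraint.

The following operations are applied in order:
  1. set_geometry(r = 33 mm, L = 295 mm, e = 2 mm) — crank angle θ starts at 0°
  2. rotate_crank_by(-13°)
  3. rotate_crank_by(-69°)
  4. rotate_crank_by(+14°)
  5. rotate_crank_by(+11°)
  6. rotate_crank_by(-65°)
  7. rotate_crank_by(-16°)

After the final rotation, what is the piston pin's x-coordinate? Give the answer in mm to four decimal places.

set_geometry: r = 33 mm, L = 295 mm, e = 2 mm; θ ← 0°
rotate_crank_by(-13°): θ ← 0° -13° = -13°
rotate_crank_by(-69°): θ ← -13° -69° = -82°
rotate_crank_by(+14°): θ ← -82° +14° = -68°
rotate_crank_by(+11°): θ ← -68° +11° = -57°
rotate_crank_by(-65°): θ ← -57° -65° = -122°
rotate_crank_by(-16°): θ ← -122° -16° = -138°
crank pin P = (r cos θ, r sin θ) = (-24.523779, -22.081310)
h = r sin θ − e = -22.081310 − 2 = -24.081310
x = r cos θ + √(L² − h²) = -24.523779 + √(87025.0 − 579.9095) = -24.523779 + 294.015460 = 269.491680

269.4917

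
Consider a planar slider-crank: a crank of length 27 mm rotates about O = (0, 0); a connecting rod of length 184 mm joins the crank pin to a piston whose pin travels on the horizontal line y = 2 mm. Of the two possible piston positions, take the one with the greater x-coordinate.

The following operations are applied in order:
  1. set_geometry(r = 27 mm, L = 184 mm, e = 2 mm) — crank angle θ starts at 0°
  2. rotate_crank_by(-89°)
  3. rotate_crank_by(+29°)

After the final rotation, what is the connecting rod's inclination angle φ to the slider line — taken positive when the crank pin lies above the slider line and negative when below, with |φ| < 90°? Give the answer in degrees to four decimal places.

-7.9292

set_geometry: r = 27 mm, L = 184 mm, e = 2 mm; θ ← 0°
rotate_crank_by(-89°): θ ← 0° -89° = -89°
rotate_crank_by(+29°): θ ← -89° +29° = -60°
crank pin P = (r cos θ, r sin θ) = (13.500000, -23.382686)
h = r sin θ − e = -23.382686 − 2 = -25.382686
sin φ = h / L = -25.382686 / 184 = -0.13794938
φ = arcsin(-0.13794938) = -7.929203°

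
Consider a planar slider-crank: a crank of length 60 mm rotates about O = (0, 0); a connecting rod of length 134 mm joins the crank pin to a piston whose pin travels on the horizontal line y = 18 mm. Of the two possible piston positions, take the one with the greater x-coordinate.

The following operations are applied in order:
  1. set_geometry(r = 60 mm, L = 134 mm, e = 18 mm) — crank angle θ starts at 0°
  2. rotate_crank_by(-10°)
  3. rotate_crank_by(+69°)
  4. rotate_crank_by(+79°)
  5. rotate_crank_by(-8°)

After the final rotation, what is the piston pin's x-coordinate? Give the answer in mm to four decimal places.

92.4827

set_geometry: r = 60 mm, L = 134 mm, e = 18 mm; θ ← 0°
rotate_crank_by(-10°): θ ← 0° -10° = -10°
rotate_crank_by(+69°): θ ← -10° +69° = 59°
rotate_crank_by(+79°): θ ← 59° +79° = 138°
rotate_crank_by(-8°): θ ← 138° -8° = 130°
crank pin P = (r cos θ, r sin θ) = (-38.567257, 45.962667)
h = r sin θ − e = 45.962667 − 18 = 27.962667
x = r cos θ + √(L² − h²) = -38.567257 + √(17956.0 − 781.9107) = -38.567257 + 131.049950 = 92.482693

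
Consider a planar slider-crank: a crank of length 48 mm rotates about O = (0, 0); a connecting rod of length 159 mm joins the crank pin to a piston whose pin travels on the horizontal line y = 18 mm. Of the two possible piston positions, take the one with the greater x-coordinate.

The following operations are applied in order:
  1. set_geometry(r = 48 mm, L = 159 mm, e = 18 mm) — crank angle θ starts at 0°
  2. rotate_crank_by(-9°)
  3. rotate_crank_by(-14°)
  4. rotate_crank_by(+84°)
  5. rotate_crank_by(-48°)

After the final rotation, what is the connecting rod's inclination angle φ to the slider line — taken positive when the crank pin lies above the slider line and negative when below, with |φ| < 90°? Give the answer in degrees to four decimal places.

set_geometry: r = 48 mm, L = 159 mm, e = 18 mm; θ ← 0°
rotate_crank_by(-9°): θ ← 0° -9° = -9°
rotate_crank_by(-14°): θ ← -9° -14° = -23°
rotate_crank_by(+84°): θ ← -23° +84° = 61°
rotate_crank_by(-48°): θ ← 61° -48° = 13°
crank pin P = (r cos θ, r sin θ) = (46.769763, 10.797651)
h = r sin θ − e = 10.797651 − 18 = -7.202349
sin φ = h / L = -7.202349 / 159 = -0.04529779
φ = arcsin(-0.04529779) = -2.596261°

-2.5963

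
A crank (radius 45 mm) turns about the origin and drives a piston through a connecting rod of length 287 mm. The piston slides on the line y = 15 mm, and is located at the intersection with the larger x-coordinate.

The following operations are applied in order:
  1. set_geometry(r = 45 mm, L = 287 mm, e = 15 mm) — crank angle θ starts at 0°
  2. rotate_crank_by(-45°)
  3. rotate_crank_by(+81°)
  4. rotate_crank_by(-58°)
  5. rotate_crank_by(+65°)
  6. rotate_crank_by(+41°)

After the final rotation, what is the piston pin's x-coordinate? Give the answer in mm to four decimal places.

290.1573

set_geometry: r = 45 mm, L = 287 mm, e = 15 mm; θ ← 0°
rotate_crank_by(-45°): θ ← 0° -45° = -45°
rotate_crank_by(+81°): θ ← -45° +81° = 36°
rotate_crank_by(-58°): θ ← 36° -58° = -22°
rotate_crank_by(+65°): θ ← -22° +65° = 43°
rotate_crank_by(+41°): θ ← 43° +41° = 84°
crank pin P = (r cos θ, r sin θ) = (4.703781, 44.753485)
h = r sin θ − e = 44.753485 − 15 = 29.753485
x = r cos θ + √(L² − h²) = 4.703781 + √(82369.0 − 885.2699) = 4.703781 + 285.453552 = 290.157332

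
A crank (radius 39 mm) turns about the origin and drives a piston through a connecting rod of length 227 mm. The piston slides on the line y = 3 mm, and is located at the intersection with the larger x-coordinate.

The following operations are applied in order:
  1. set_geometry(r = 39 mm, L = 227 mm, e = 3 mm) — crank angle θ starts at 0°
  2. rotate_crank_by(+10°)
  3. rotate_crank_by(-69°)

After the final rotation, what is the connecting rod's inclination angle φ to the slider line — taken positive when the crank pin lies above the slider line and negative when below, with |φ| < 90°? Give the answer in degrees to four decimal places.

set_geometry: r = 39 mm, L = 227 mm, e = 3 mm; θ ← 0°
rotate_crank_by(+10°): θ ← 0° +10° = 10°
rotate_crank_by(-69°): θ ← 10° -69° = -59°
crank pin P = (r cos θ, r sin θ) = (20.086485, -33.429525)
h = r sin θ − e = -33.429525 − 3 = -36.429525
sin φ = h / L = -36.429525 / 227 = -0.16048249
φ = arcsin(-0.16048249) = -9.234903°

-9.2349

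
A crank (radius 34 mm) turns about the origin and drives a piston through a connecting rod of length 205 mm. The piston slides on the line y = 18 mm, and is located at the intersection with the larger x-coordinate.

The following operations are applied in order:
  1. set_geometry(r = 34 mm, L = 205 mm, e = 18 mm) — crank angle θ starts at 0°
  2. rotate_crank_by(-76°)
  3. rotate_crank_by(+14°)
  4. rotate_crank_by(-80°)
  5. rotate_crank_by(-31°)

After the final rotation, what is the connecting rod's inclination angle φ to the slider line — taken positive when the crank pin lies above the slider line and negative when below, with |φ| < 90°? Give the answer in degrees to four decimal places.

set_geometry: r = 34 mm, L = 205 mm, e = 18 mm; θ ← 0°
rotate_crank_by(-76°): θ ← 0° -76° = -76°
rotate_crank_by(+14°): θ ← -76° +14° = -62°
rotate_crank_by(-80°): θ ← -62° -80° = -142°
rotate_crank_by(-31°): θ ← -142° -31° = -173°
crank pin P = (r cos θ, r sin θ) = (-33.746569, -4.143558)
h = r sin θ − e = -4.143558 − 18 = -22.143558
sin φ = h / L = -22.143558 / 205 = -0.10801735
φ = arcsin(-0.10801735) = -6.201037°

-6.2010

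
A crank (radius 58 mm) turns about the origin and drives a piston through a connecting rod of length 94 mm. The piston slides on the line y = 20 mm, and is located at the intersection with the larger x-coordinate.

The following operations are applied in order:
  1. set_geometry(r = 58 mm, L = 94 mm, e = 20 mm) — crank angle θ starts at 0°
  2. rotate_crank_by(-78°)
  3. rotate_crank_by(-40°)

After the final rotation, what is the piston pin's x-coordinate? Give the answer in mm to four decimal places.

set_geometry: r = 58 mm, L = 94 mm, e = 20 mm; θ ← 0°
rotate_crank_by(-78°): θ ← 0° -78° = -78°
rotate_crank_by(-40°): θ ← -78° -40° = -118°
crank pin P = (r cos θ, r sin θ) = (-27.229351, -51.210960)
h = r sin θ − e = -51.210960 − 20 = -71.210960
x = r cos θ + √(L² − h²) = -27.229351 + √(8836.0 − 5071.0009) = -27.229351 + 61.359589 = 34.130238

34.1302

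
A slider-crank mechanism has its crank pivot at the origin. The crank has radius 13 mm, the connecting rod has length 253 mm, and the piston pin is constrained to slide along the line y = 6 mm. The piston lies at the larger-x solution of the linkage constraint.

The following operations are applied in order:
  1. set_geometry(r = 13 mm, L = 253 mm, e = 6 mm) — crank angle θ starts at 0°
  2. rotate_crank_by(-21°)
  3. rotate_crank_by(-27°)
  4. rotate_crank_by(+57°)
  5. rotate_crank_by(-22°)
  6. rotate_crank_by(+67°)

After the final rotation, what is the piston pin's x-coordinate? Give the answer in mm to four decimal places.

260.6009

set_geometry: r = 13 mm, L = 253 mm, e = 6 mm; θ ← 0°
rotate_crank_by(-21°): θ ← 0° -21° = -21°
rotate_crank_by(-27°): θ ← -21° -27° = -48°
rotate_crank_by(+57°): θ ← -48° +57° = 9°
rotate_crank_by(-22°): θ ← 9° -22° = -13°
rotate_crank_by(+67°): θ ← -13° +67° = 54°
crank pin P = (r cos θ, r sin θ) = (7.641208, 10.517221)
h = r sin θ − e = 10.517221 − 6 = 4.517221
x = r cos θ + √(L² − h²) = 7.641208 + √(64009.0 − 20.4053) = 7.641208 + 252.959670 = 260.600878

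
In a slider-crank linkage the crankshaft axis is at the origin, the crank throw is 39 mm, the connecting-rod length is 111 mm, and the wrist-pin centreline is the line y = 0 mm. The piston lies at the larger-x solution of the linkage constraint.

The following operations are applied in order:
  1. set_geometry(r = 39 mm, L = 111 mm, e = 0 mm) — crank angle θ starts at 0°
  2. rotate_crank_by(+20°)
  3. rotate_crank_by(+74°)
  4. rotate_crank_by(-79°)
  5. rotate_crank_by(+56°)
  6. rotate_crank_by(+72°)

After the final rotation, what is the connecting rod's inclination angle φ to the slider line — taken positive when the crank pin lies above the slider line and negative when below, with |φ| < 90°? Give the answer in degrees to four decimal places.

set_geometry: r = 39 mm, L = 111 mm, e = 0 mm; θ ← 0°
rotate_crank_by(+20°): θ ← 0° +20° = 20°
rotate_crank_by(+74°): θ ← 20° +74° = 94°
rotate_crank_by(-79°): θ ← 94° -79° = 15°
rotate_crank_by(+56°): θ ← 15° +56° = 71°
rotate_crank_by(+72°): θ ← 71° +72° = 143°
crank pin P = (r cos θ, r sin θ) = (-31.146785, 23.470786)
h = r sin θ − e = 23.470786 − 0 = 23.470786
sin φ = h / L = 23.470786 / 111 = 0.21144852
φ = arcsin(0.21144852) = 12.207253°

12.2073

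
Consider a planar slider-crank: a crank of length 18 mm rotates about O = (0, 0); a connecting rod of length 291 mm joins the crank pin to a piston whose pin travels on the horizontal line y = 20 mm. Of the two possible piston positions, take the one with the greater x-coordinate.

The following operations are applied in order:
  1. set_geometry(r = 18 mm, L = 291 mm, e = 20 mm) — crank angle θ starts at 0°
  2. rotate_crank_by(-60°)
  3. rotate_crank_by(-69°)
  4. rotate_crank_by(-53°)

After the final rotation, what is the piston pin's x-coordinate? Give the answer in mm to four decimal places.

272.3655

set_geometry: r = 18 mm, L = 291 mm, e = 20 mm; θ ← 0°
rotate_crank_by(-60°): θ ← 0° -60° = -60°
rotate_crank_by(-69°): θ ← -60° -69° = -129°
rotate_crank_by(-53°): θ ← -129° -53° = -182°
crank pin P = (r cos θ, r sin θ) = (-17.989035, 0.628191)
h = r sin θ − e = 0.628191 − 20 = -19.371809
x = r cos θ + √(L² − h²) = -17.989035 + √(84681.0 − 375.2670) = -17.989035 + 290.354495 = 272.365461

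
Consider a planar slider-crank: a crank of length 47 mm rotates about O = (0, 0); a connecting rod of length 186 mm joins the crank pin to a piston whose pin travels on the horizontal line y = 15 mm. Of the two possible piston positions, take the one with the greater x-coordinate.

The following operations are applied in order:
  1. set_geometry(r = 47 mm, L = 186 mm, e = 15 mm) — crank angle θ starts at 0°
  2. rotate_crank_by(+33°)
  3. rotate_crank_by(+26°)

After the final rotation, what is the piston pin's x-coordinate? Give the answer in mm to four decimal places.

208.4799

set_geometry: r = 47 mm, L = 186 mm, e = 15 mm; θ ← 0°
rotate_crank_by(+33°): θ ← 0° +33° = 33°
rotate_crank_by(+26°): θ ← 33° +26° = 59°
crank pin P = (r cos θ, r sin θ) = (24.206790, 40.286863)
h = r sin θ − e = 40.286863 − 15 = 25.286863
x = r cos θ + √(L² − h²) = 24.206790 + √(34596.0 − 639.4254) = 24.206790 + 184.273098 = 208.479887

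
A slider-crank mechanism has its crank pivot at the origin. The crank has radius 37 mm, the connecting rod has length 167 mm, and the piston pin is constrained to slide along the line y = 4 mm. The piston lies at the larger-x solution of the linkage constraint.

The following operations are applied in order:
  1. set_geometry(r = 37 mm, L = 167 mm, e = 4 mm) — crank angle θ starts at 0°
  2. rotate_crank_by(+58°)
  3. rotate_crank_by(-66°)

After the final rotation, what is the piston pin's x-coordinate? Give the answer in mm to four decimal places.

203.3891

set_geometry: r = 37 mm, L = 167 mm, e = 4 mm; θ ← 0°
rotate_crank_by(+58°): θ ← 0° +58° = 58°
rotate_crank_by(-66°): θ ← 58° -66° = -8°
crank pin P = (r cos θ, r sin θ) = (36.639919, -5.149405)
h = r sin θ − e = -5.149405 − 4 = -9.149405
x = r cos θ + √(L² − h²) = 36.639919 + √(27889.0 − 83.7116) = 36.639919 + 166.749178 = 203.389097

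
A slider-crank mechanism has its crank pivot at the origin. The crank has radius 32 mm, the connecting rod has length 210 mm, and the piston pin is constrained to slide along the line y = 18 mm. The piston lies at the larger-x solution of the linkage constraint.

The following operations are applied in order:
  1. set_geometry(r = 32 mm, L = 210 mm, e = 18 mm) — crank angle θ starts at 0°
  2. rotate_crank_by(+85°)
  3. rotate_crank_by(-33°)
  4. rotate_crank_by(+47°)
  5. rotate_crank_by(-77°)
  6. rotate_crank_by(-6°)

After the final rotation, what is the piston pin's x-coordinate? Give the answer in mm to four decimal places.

set_geometry: r = 32 mm, L = 210 mm, e = 18 mm; θ ← 0°
rotate_crank_by(+85°): θ ← 0° +85° = 85°
rotate_crank_by(-33°): θ ← 85° -33° = 52°
rotate_crank_by(+47°): θ ← 52° +47° = 99°
rotate_crank_by(-77°): θ ← 99° -77° = 22°
rotate_crank_by(-6°): θ ← 22° -6° = 16°
crank pin P = (r cos θ, r sin θ) = (30.760374, 8.820395)
h = r sin θ − e = 8.820395 − 18 = -9.179605
x = r cos θ + √(L² − h²) = 30.760374 + √(44100.0 − 84.2651) = 30.760374 + 209.799273 = 240.559647

240.5596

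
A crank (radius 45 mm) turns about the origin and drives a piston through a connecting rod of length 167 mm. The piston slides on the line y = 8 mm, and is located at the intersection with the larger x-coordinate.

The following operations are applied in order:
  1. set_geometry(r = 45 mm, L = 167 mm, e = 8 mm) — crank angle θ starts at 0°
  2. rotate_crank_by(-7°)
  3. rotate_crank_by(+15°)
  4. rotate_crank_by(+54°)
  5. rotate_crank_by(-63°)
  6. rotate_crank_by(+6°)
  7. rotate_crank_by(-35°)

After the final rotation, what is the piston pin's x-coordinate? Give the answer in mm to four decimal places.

203.1623

set_geometry: r = 45 mm, L = 167 mm, e = 8 mm; θ ← 0°
rotate_crank_by(-7°): θ ← 0° -7° = -7°
rotate_crank_by(+15°): θ ← -7° +15° = 8°
rotate_crank_by(+54°): θ ← 8° +54° = 62°
rotate_crank_by(-63°): θ ← 62° -63° = -1°
rotate_crank_by(+6°): θ ← -1° +6° = 5°
rotate_crank_by(-35°): θ ← 5° -35° = -30°
crank pin P = (r cos θ, r sin θ) = (38.971143, -22.500000)
h = r sin θ − e = -22.500000 − 8 = -30.500000
x = r cos θ + √(L² − h²) = 38.971143 + √(27889.0 − 930.2500) = 38.971143 + 164.191200 = 203.162343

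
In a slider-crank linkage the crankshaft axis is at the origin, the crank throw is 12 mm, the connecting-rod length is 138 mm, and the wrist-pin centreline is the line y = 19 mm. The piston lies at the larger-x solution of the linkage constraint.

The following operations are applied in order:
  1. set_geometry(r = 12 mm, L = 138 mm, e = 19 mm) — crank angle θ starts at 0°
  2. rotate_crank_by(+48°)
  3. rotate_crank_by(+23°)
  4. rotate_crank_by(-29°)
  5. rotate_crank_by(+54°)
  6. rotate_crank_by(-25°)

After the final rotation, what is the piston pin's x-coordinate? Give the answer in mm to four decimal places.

141.6944

set_geometry: r = 12 mm, L = 138 mm, e = 19 mm; θ ← 0°
rotate_crank_by(+48°): θ ← 0° +48° = 48°
rotate_crank_by(+23°): θ ← 48° +23° = 71°
rotate_crank_by(-29°): θ ← 71° -29° = 42°
rotate_crank_by(+54°): θ ← 42° +54° = 96°
rotate_crank_by(-25°): θ ← 96° -25° = 71°
crank pin P = (r cos θ, r sin θ) = (3.906818, 11.346223)
h = r sin θ − e = 11.346223 − 19 = -7.653777
x = r cos θ + √(L² − h²) = 3.906818 + √(19044.0 − 58.5803) = 3.906818 + 137.787589 = 141.694407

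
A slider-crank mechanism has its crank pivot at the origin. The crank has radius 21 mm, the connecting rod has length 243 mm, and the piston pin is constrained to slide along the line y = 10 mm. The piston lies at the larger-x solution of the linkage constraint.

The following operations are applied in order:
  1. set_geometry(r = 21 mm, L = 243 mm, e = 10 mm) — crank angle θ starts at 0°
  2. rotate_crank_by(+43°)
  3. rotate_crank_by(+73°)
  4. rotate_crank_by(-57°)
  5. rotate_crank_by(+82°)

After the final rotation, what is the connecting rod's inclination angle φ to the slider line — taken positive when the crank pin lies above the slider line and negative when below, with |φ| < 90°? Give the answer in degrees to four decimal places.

0.7582

set_geometry: r = 21 mm, L = 243 mm, e = 10 mm; θ ← 0°
rotate_crank_by(+43°): θ ← 0° +43° = 43°
rotate_crank_by(+73°): θ ← 43° +73° = 116°
rotate_crank_by(-57°): θ ← 116° -57° = 59°
rotate_crank_by(+82°): θ ← 59° +82° = 141°
crank pin P = (r cos θ, r sin θ) = (-16.320065, 13.215728)
h = r sin θ − e = 13.215728 − 10 = 3.215728
sin φ = h / L = 3.215728 / 243 = 0.01323345
φ = arcsin(0.01323345) = 0.758243°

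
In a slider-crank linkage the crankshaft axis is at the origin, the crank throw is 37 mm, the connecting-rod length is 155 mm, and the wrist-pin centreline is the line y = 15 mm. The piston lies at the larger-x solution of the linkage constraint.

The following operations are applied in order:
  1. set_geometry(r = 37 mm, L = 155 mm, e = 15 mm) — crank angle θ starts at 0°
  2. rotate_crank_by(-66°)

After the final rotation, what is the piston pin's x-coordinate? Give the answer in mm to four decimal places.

162.1664

set_geometry: r = 37 mm, L = 155 mm, e = 15 mm; θ ← 0°
rotate_crank_by(-66°): θ ← 0° -66° = -66°
crank pin P = (r cos θ, r sin θ) = (15.049256, -33.801182)
h = r sin θ − e = -33.801182 − 15 = -48.801182
x = r cos θ + √(L² − h²) = 15.049256 + √(24025.0 − 2381.5554) = 15.049256 + 147.117112 = 162.166368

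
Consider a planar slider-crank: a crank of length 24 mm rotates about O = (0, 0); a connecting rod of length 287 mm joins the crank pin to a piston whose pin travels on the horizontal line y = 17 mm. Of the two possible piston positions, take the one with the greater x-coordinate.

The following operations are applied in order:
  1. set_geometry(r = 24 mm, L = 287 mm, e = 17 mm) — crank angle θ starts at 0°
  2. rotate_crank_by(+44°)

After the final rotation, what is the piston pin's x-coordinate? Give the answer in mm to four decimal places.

set_geometry: r = 24 mm, L = 287 mm, e = 17 mm; θ ← 0°
rotate_crank_by(+44°): θ ← 0° +44° = 44°
crank pin P = (r cos θ, r sin θ) = (17.264155, 16.671801)
h = r sin θ − e = 16.671801 − 17 = -0.328199
x = r cos θ + √(L² − h²) = 17.264155 + √(82369.0 − 0.1077) = 17.264155 + 286.999812 = 304.263968

304.2640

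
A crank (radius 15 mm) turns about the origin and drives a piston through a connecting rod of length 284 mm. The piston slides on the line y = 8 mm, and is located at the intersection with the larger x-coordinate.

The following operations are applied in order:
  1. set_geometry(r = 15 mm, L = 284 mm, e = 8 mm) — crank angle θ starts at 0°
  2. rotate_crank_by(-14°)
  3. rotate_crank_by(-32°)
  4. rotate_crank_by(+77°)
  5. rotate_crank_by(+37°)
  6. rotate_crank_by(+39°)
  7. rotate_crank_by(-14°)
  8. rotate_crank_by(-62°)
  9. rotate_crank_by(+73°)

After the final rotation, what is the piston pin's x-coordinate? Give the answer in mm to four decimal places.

280.2955

set_geometry: r = 15 mm, L = 284 mm, e = 8 mm; θ ← 0°
rotate_crank_by(-14°): θ ← 0° -14° = -14°
rotate_crank_by(-32°): θ ← -14° -32° = -46°
rotate_crank_by(+77°): θ ← -46° +77° = 31°
rotate_crank_by(+37°): θ ← 31° +37° = 68°
rotate_crank_by(+39°): θ ← 68° +39° = 107°
rotate_crank_by(-14°): θ ← 107° -14° = 93°
rotate_crank_by(-62°): θ ← 93° -62° = 31°
rotate_crank_by(+73°): θ ← 31° +73° = 104°
crank pin P = (r cos θ, r sin θ) = (-3.628828, 14.554436)
h = r sin θ − e = 14.554436 − 8 = 6.554436
x = r cos θ + √(L² − h²) = -3.628828 + √(80656.0 − 42.9606) = -3.628828 + 283.924355 = 280.295527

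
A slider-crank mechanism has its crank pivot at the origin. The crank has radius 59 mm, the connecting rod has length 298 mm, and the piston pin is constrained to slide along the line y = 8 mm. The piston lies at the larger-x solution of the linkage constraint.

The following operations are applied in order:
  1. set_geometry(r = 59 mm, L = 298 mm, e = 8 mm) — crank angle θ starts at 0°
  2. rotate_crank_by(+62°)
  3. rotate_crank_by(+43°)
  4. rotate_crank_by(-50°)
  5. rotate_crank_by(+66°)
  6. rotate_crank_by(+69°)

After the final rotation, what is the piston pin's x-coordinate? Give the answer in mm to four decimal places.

239.3373

set_geometry: r = 59 mm, L = 298 mm, e = 8 mm; θ ← 0°
rotate_crank_by(+62°): θ ← 0° +62° = 62°
rotate_crank_by(+43°): θ ← 62° +43° = 105°
rotate_crank_by(-50°): θ ← 105° -50° = 55°
rotate_crank_by(+66°): θ ← 55° +66° = 121°
rotate_crank_by(+69°): θ ← 121° +69° = 190°
crank pin P = (r cos θ, r sin θ) = (-58.103657, -10.245242)
h = r sin θ − e = -10.245242 − 8 = -18.245242
x = r cos θ + √(L² − h²) = -58.103657 + √(88804.0 − 332.8889) = -58.103657 + 297.440937 = 239.337280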